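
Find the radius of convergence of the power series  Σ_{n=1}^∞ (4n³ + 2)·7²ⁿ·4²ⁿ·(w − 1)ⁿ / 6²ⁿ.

R = 9/196

The ratio of consecutive coefficients is [(4(n+1)³ + 2)/(4n³ + 2)] · 49·16/36 → 196/9.
Convergence for |w − 1| · 196/9 < 1, i.e. |w − 1| < 9/196. So R = 9/196.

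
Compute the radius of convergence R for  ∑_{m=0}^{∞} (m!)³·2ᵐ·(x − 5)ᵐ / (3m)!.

R = 27/2

By the ratio test, |a_{m+1}/a_m| = (m+1)³/[(3m+1)·(3m+2)·(3m+3)] · 2 → 2/27.
The series converges when 2/27 · |x − 5| < 1, giving R = 27/2.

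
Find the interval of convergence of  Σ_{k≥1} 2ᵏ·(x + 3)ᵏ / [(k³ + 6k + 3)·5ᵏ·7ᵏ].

[-41/2, 29/2]

The ratio of consecutive coefficients is [(k³ + 6k + 3)/((k+1)³ + 6(k+1) + 3)] · 2/(5·7) → 2/35.
Thus R = 1/(2/35) = 35/2.
When x = 29/2, the terms are on the order of 1/k³, so the series converges absolutely by comparison with the p-series (p = 3 > 1).
At x = -41/2: the series is dominated by a constant times Σ 1/k³, which converges (p = 3 > 1).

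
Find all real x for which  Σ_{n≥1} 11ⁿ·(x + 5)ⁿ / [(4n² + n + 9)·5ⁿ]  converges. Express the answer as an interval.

Apply the ratio test: |a_{n+1}| / |a_n| = [(4n² + n + 9)/(4(n+1)² + (n+1) + 9)] · 11/5, which tends to 11/5 as n → ∞.
Hence the series converges for |x + 5| < 1/(11/5) = 5/11, so the radius of convergence is 5/11.
At x = -50/11: the terms are on the order of 1/n², so the series converges absolutely by comparison with the p-series (p = 2 > 1).
Check x = -60/11: absolute convergence follows by limit comparison with Σ 1/n².

[-60/11, -50/11]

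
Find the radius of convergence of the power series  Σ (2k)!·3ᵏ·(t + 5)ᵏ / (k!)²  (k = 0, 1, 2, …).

R = 1/12

Ratio test: |a_{k+1}/a_k| = (2k+1)·(2k+2)/(k+1)² · 3 → 12 as k → ∞.
Hence the series converges for |t + 5| < 1/(12) = 1/12, so the radius of convergence is 1/12.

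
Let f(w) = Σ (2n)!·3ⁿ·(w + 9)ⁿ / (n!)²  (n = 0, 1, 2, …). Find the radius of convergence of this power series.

R = 1/12

Apply the ratio test: |a_{n+1}| / |a_n| = (2n+1)·(2n+2)/(n+1)² · 3, which tends to 12 as n → ∞.
The series converges when 12 · |w + 9| < 1, giving R = 1/12.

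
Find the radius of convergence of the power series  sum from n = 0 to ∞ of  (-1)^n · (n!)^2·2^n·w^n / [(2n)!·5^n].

R = 10

The ratio of consecutive coefficients is (n+1)²/[(2n+1)·(2n+2)] · 2/5 → 1/10.
Hence the series converges for |w| < 1/(1/10) = 10, so the radius of convergence is 10.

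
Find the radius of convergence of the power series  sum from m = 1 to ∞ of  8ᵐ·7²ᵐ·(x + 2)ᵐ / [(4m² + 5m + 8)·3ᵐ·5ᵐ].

R = 15/392

Apply the ratio test: |a_{m+1}| / |a_m| = [(4m² + 5m + 8)/(4(m+1)² + 5(m+1) + 8)] · 8·49/(3·5), which tends to 392/15 as m → ∞.
Thus R = 1/(392/15) = 15/392.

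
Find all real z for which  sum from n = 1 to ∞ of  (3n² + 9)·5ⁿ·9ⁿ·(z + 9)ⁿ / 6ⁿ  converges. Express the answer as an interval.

(-137/15, -133/15)

Ratio test: |a_{n+1}/a_n| = [(3(n+1)² + 9)/(3n² + 9)] · 5·9/6 → 15/2 as n → ∞.
Thus R = 1/(15/2) = 2/15.
At z = -133/15: the terms do not tend to 0, so the series diverges.
At z = -137/15: the terms do not tend to 0, so the series diverges.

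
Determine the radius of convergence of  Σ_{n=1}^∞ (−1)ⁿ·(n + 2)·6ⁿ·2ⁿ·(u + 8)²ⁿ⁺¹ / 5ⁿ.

By the ratio test, |a_{n+1}/a_n| = [((n+1) + 2)/(n + 2)] · 6·2/5 → 12/5.
Successive powers of (u + 8) differ by 2, so the series converges when |u + 8|² · 12/5 < 1, i.e. |u + 8| < √(5/12). So R = √15/6.

R = √15/6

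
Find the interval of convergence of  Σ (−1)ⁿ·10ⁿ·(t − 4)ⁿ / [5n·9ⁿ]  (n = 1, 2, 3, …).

Ratio test: |a_{n+1}/a_n| = [5n/5(n+1)] · 10/9 → 10/9 as n → ∞.
The series converges when 10/9 · |t − 4| < 1, giving R = 9/10.
Endpoint t = 49/10: an alternating series whose terms decrease to 0 in absolute value, so it converges by the Leibniz criterion.
At t = 31/10: comparison with the harmonic series Σ 1/n shows the series diverges.

(31/10, 49/10]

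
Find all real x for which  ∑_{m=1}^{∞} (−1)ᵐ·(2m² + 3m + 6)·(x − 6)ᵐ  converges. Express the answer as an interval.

The ratio of consecutive coefficients is (2(m+1)² + 3(m+1) + 6)/(2m² + 3m + 6) → 1.
Convergence for |x − 6| < 1, so R = 1.
At x = 7: the m-th term does not approach 0; divergence by the term test.
At x = 5: the terms have absolute value of order m², which does not tend to 0, so the series diverges by the divergence test.

(5, 7)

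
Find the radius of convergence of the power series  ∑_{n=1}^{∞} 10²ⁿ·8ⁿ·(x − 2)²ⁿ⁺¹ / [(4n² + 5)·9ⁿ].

Ratio test: |a_{n+1}/a_n| = [(4n² + 5)/(4(n+1)² + 5)] · 100·8/9 → 800/9 as n → ∞.
Since the exponent of (x − 2) increases by 2 each term, convergence requires |x − 2|² < 9/800, hence R = 3√2/40.

R = 3√2/40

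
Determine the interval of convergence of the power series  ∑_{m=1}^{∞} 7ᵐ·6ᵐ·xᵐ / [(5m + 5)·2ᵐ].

[-1/21, 1/21)

The ratio of consecutive coefficients is [(5m + 5)/(5(m+1) + 5)] · 7·6/2 → 21.
The series converges when 21 · |x| < 1, giving R = 1/21.
At x = 1/21: comparison with the harmonic series Σ 1/m shows the series diverges.
Check x = -1/21: the terms alternate in sign and decrease monotonically to 0 in absolute value (size ~ c/m), so the alternating series test gives convergence.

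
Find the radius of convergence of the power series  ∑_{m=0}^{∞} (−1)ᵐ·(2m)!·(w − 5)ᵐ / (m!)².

The ratio of consecutive coefficients is (2m+1)·(2m+2)/(m+1)² → 4.
Hence the series converges for |w − 5| < 1/(4) = 1/4, so the radius of convergence is 1/4.

R = 1/4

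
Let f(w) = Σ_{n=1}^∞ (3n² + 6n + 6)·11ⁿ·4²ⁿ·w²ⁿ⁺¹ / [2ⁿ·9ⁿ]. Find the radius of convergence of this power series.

The ratio of consecutive coefficients is [(3(n+1)² + 6(n+1) + 6)/(3n² + 6n + 6)] · 11·16/(2·9) → 88/9.
Since the exponent of w increases by 2 each term, convergence requires |w|² < 9/88, hence R = 3√22/44.

R = 3√22/44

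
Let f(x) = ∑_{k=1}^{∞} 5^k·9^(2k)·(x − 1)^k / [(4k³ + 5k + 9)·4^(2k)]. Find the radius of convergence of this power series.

Apply the ratio test: |a_{k+1}| / |a_k| = [(4k³ + 5k + 9)/(4(k+1)³ + 5(k+1) + 9)] · 5·81/16, which tends to 405/16 as k → ∞.
Thus R = 1/(405/16) = 16/405.

R = 16/405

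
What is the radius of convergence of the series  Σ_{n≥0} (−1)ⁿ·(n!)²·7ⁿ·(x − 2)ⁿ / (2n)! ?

The ratio of consecutive coefficients is (n+1)²/[(2n+1)·(2n+2)] · 7 → 7/4.
Hence the series converges for |x − 2| < 1/(7/4) = 4/7, so the radius of convergence is 4/7.

R = 4/7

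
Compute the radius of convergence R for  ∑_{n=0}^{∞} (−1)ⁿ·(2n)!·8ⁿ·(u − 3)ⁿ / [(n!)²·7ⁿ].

The ratio of consecutive coefficients is (2n+1)·(2n+2)/(n+1)² · 8/7 → 32/7.
Hence the series converges for |u − 3| < 1/(32/7) = 7/32, so the radius of convergence is 7/32.

R = 7/32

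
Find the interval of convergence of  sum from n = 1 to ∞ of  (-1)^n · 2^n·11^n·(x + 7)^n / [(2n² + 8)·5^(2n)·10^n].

By the ratio test, |a_{n+1}/a_n| = [(2n² + 8)/(2(n+1)² + 8)] · 2·11/(25·10) → 11/125.
The series converges when 11/125 · |x + 7| < 1, giving R = 125/11.
Check x = 48/11: absolute convergence follows by limit comparison with Σ 1/n².
Check x = -202/11: the series is dominated by a constant times Σ 1/n², which converges (p = 2 > 1).

[-202/11, 48/11]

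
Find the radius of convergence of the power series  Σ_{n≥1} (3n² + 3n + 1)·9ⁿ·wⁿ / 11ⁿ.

R = 11/9

Apply the ratio test: |a_{n+1}| / |a_n| = [(3(n+1)² + 3(n+1) + 1)/(3n² + 3n + 1)] · 9/11, which tends to 9/11 as n → ∞.
Hence the series converges for |w| < 1/(9/11) = 11/9, so the radius of convergence is 11/9.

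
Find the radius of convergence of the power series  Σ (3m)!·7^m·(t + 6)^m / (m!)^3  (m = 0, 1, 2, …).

Ratio test: |a_{m+1}/a_m| = (3m+1)·(3m+2)·(3m+3)/(m+1)³ · 7 → 189 as m → ∞.
The series converges when 189 · |t + 6| < 1, giving R = 1/189.

R = 1/189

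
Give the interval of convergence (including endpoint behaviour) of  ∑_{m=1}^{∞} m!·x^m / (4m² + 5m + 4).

{0}

Apply the ratio test: |a_{m+1}| / |a_m| = (m+1) · (4m² + 5m + 4)/(4(m+1)² + 5(m+1) + 4), which tends to ∞ as m → ∞.
The terms grow without bound for any x ≠ 0, so R = 0 (convergence only at x = 0).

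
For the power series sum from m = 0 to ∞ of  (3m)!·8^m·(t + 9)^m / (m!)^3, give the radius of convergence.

The ratio of consecutive coefficients is (3m+1)·(3m+2)·(3m+3)/(m+1)³ · 8 → 216.
The series converges when 216 · |t + 9| < 1, giving R = 1/216.

R = 1/216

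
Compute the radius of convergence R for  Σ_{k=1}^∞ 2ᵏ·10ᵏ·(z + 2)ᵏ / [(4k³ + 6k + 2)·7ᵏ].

R = 7/20

By the ratio test, |a_{k+1}/a_k| = [(4k³ + 6k + 2)/(4(k+1)³ + 6(k+1) + 2)] · 2·10/7 → 20/7.
Convergence for |z + 2| · 20/7 < 1, i.e. |z + 2| < 7/20. So R = 7/20.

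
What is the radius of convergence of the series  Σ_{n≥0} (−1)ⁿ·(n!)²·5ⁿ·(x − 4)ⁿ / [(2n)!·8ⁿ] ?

R = 32/5

Ratio test: |a_{n+1}/a_n| = (n+1)²/[(2n+1)·(2n+2)] · 5/8 → 5/32 as n → ∞.
The series converges when 5/32 · |x − 4| < 1, giving R = 32/5.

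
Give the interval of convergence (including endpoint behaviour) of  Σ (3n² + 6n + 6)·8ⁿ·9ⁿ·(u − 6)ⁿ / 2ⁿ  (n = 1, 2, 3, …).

(215/36, 217/36)

The ratio of consecutive coefficients is [(3(n+1)² + 6(n+1) + 6)/(3n² + 6n + 6)] · 8·9/2 → 36.
Thus R = 1/(36) = 1/36.
Endpoint u = 217/36: the terms have absolute value of order n², which does not tend to 0, so the series diverges by the divergence test.
When u = 215/36, the terms have absolute value of order n², which does not tend to 0, so the series diverges by the divergence test.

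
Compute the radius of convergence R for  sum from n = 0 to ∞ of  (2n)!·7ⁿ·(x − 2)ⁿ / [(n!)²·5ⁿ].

By the ratio test, |a_{n+1}/a_n| = (2n+1)·(2n+2)/(n+1)² · 7/5 → 28/5.
Convergence for |x − 2| · 28/5 < 1, i.e. |x − 2| < 5/28. So R = 5/28.

R = 5/28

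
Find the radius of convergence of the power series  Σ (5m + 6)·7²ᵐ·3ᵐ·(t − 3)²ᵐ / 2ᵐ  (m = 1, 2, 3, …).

Apply the ratio test: |a_{m+1}| / |a_m| = [(5(m+1) + 6)/(5m + 6)] · 49·3/2, which tends to 147/2 as m → ∞.
Successive powers of (t − 3) differ by 2, so the series converges when |t − 3|² · 147/2 < 1, i.e. |t − 3| < √(2/147). So R = √6/21.

R = √6/21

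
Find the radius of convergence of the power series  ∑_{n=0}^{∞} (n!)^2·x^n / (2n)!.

Ratio test: |a_{n+1}/a_n| = (n+1)²/[(2n+1)·(2n+2)] → 1/4 as n → ∞.
Thus R = 1/(1/4) = 4.

R = 4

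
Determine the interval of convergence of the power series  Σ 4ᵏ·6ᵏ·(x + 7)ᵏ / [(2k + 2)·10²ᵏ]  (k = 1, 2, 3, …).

The ratio of consecutive coefficients is [(2k + 2)/(2(k+1) + 2)] · 4·6/100 → 6/25.
Convergence for |x + 7| · 6/25 < 1, i.e. |x + 7| < 25/6. So R = 25/6.
When x = -17/6, the terms are asymptotic to a nonzero constant times 1/k, so the series diverges by limit comparison with Σ 1/k.
Endpoint x = -67/6: convergence follows from the alternating series test (terms decrease monotonically to 0).

[-67/6, -17/6)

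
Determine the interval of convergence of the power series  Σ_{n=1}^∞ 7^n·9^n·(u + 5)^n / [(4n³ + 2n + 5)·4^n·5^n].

[-335/63, -295/63]

Ratio test: |a_{n+1}/a_n| = [(4n³ + 2n + 5)/(4(n+1)³ + 2(n+1) + 5)] · 7·9/(4·5) → 63/20 as n → ∞.
The series converges when 63/20 · |u + 5| < 1, giving R = 20/63.
Endpoint u = -295/63: the terms are on the order of 1/n³, so the series converges absolutely by comparison with the p-series (p = 3 > 1).
Check u = -335/63: the terms are on the order of 1/n³, so the series converges absolutely by comparison with the p-series (p = 3 > 1).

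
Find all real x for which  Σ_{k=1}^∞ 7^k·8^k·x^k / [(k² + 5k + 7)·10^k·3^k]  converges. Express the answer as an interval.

Apply the ratio test: |a_{k+1}| / |a_k| = [(k² + 5k + 7)/((k+1)² + 5(k+1) + 7)] · 7·8/(10·3), which tends to 28/15 as k → ∞.
Thus R = 1/(28/15) = 15/28.
At x = 15/28: the terms are on the order of 1/k², so the series converges absolutely by comparison with the p-series (p = 2 > 1).
Endpoint x = -15/28: the series is dominated by a constant times Σ 1/k², which converges (p = 2 > 1).

[-15/28, 15/28]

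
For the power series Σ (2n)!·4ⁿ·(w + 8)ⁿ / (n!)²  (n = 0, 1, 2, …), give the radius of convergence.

R = 1/16

Apply the ratio test: |a_{n+1}| / |a_n| = (2n+1)·(2n+2)/(n+1)² · 4, which tends to 16 as n → ∞.
Convergence for |w + 8| · 16 < 1, i.e. |w + 8| < 1/16. So R = 1/16.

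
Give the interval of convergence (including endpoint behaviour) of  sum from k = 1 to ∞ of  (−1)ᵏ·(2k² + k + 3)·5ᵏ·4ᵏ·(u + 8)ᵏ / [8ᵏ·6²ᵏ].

(-112/5, 32/5)

By the ratio test, |a_{k+1}/a_k| = [(2(k+1)² + (k+1) + 3)/(2k² + k + 3)] · 5·4/(8·36) → 5/72.
The series converges when 5/72 · |u + 8| < 1, giving R = 72/5.
At u = 32/5: the terms do not tend to 0, so the series diverges.
Endpoint u = -112/5: the k-th term does not approach 0; divergence by the term test.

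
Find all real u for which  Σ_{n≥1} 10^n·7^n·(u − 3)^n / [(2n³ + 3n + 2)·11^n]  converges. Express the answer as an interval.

The ratio of consecutive coefficients is [(2n³ + 3n + 2)/(2(n+1)³ + 3(n+1) + 2)] · 10·7/11 → 70/11.
Convergence for |u − 3| · 70/11 < 1, i.e. |u − 3| < 11/70. So R = 11/70.
At u = 221/70: the series is dominated by a constant times Σ 1/n³, which converges (p = 3 > 1).
At u = 199/70: the terms are on the order of 1/n³, so the series converges absolutely by comparison with the p-series (p = 3 > 1).

[199/70, 221/70]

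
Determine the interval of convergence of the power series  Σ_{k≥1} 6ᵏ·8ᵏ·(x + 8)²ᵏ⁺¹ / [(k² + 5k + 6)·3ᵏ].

[-33/4, -31/4]

By the ratio test, |a_{k+1}/a_k| = [(k² + 5k + 6)/((k+1)² + 5(k+1) + 6)] · 6·8/3 → 16.
Since the exponent of (x + 8) increases by 2 each term, convergence requires |x + 8|² < 1/16, hence R = 1/4.
When x = -31/4, absolute convergence follows by limit comparison with Σ 1/k².
When x = -33/4, absolute convergence follows by limit comparison with Σ 1/k².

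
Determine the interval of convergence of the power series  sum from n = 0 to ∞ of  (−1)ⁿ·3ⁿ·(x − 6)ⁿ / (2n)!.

(−∞, ∞)

Apply the ratio test: |a_{n+1}| / |a_n| = 3 · 1/[(2n+1)·(2n+2)], which tends to 0 as n → ∞.
The ratio tends to 0 regardless of x, hence R = ∞.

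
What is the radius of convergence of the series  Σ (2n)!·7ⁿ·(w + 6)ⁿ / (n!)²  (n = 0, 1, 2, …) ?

Apply the ratio test: |a_{n+1}| / |a_n| = (2n+1)·(2n+2)/(n+1)² · 7, which tends to 28 as n → ∞.
The series converges when 28 · |w + 6| < 1, giving R = 1/28.

R = 1/28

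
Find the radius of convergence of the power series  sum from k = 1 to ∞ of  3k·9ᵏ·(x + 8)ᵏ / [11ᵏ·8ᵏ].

By the ratio test, |a_{k+1}/a_k| = [3(k+1)/3k] · 9/(11·8) → 9/88.
The series converges when 9/88 · |x + 8| < 1, giving R = 88/9.

R = 88/9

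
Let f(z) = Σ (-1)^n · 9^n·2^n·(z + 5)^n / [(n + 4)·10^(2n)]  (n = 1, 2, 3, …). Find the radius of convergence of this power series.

R = 50/9

Apply the ratio test: |a_{n+1}| / |a_n| = [(n + 4)/((n+1) + 4)] · 9·2/100, which tends to 9/50 as n → ∞.
Convergence for |z + 5| · 9/50 < 1, i.e. |z + 5| < 50/9. So R = 50/9.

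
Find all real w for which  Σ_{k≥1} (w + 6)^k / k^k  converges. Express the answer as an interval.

By the Cauchy root test, |a_k|^(1/k) = 1/k → 0.
The limit is 0 for every w, so R = ∞.

(−∞, ∞)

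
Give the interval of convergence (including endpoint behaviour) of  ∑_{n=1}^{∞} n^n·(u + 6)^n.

{-6}

By the Cauchy root test, |a_n|^(1/n) = n → ∞.
The root grows without bound, so R = 0 (convergence only at u = -6).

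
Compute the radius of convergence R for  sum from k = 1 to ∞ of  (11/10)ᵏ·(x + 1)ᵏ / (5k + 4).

The ratio of consecutive coefficients is [(5k + 4)/(5(k+1) + 4)] · 11/10 → 11/10.
The series converges when 11/10 · |x + 1| < 1, giving R = 10/11.

R = 10/11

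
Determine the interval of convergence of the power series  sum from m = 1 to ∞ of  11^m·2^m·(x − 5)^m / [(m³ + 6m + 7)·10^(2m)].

[5/11, 105/11]

Apply the ratio test: |a_{m+1}| / |a_m| = [(m³ + 6m + 7)/((m+1)³ + 6(m+1) + 7)] · 11·2/100, which tends to 11/50 as m → ∞.
Hence the series converges for |x − 5| < 1/(11/50) = 50/11, so the radius of convergence is 50/11.
Endpoint x = 105/11: the series is dominated by a constant times Σ 1/m³, which converges (p = 3 > 1).
When x = 5/11, the series is dominated by a constant times Σ 1/m³, which converges (p = 3 > 1).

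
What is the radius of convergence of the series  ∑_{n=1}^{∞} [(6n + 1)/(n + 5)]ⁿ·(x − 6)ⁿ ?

Root test: |a_n|^(1/n) = (6n + 1)/(n + 5) → 6.
Convergence for |x − 6| · 6 < 1, i.e. |x − 6| < 1/6. So R = 1/6.

R = 1/6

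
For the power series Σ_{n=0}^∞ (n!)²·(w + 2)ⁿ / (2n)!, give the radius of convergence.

R = 4

Ratio test: |a_{n+1}/a_n| = (n+1)²/[(2n+1)·(2n+2)] → 1/4 as n → ∞.
Hence the series converges for |w + 2| < 1/(1/4) = 4, so the radius of convergence is 4.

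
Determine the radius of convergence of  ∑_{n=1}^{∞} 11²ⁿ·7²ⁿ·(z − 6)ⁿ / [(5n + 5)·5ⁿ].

Ratio test: |a_{n+1}/a_n| = [(5n + 5)/(5(n+1) + 5)] · 121·49/5 → 5929/5 as n → ∞.
Thus R = 1/(5929/5) = 5/5929.

R = 5/5929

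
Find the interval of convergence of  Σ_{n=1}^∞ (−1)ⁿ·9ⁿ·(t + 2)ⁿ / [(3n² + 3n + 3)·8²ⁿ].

Apply the ratio test: |a_{n+1}| / |a_n| = [(3n² + 3n + 3)/(3(n+1)² + 3(n+1) + 3)] · 9/64, which tends to 9/64 as n → ∞.
The series converges when 9/64 · |t + 2| < 1, giving R = 64/9.
Endpoint t = 46/9: the terms are on the order of 1/n², so the series converges absolutely by comparison with the p-series (p = 2 > 1).
Check t = -82/9: the terms are on the order of 1/n², so the series converges absolutely by comparison with the p-series (p = 2 > 1).

[-82/9, 46/9]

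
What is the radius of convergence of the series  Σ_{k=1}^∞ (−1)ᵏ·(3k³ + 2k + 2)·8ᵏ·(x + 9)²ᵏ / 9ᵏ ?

R = 3√2/4

By the ratio test, |a_{k+1}/a_k| = [(3(k+1)³ + 2(k+1) + 2)/(3k³ + 2k + 2)] · 8/9 → 8/9.
Since the exponent of (x + 9) increases by 2 each term, convergence requires |x + 9|² < 9/8, hence R = 3√2/4.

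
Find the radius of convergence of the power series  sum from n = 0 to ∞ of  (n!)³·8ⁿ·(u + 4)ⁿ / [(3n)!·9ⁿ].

R = 243/8

By the ratio test, |a_{n+1}/a_n| = (n+1)³/[(3n+1)·(3n+2)·(3n+3)] · 8/9 → 8/243.
Hence the series converges for |u + 4| < 1/(8/243) = 243/8, so the radius of convergence is 243/8.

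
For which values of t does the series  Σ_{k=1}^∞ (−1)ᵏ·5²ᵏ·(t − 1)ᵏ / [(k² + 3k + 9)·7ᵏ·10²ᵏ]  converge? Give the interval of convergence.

[-27, 29]

Apply the ratio test: |a_{k+1}| / |a_k| = [(k² + 3k + 9)/((k+1)² + 3(k+1) + 9)] · 25/(7·100), which tends to 1/28 as k → ∞.
Thus R = 1/(1/28) = 28.
Endpoint t = 29: absolute convergence follows by limit comparison with Σ 1/k².
When t = -27, the series is dominated by a constant times Σ 1/k², which converges (p = 2 > 1).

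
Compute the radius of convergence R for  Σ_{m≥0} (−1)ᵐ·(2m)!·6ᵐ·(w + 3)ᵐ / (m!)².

The ratio of consecutive coefficients is (2m+1)·(2m+2)/(m+1)² · 6 → 24.
Thus R = 1/(24) = 1/24.

R = 1/24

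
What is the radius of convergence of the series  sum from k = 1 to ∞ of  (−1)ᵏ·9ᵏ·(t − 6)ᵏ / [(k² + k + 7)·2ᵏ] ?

The ratio of consecutive coefficients is [(k² + k + 7)/((k+1)² + (k+1) + 7)] · 9/2 → 9/2.
The series converges when 9/2 · |t − 6| < 1, giving R = 2/9.

R = 2/9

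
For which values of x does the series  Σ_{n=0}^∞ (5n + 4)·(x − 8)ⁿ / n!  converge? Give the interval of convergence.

The ratio of consecutive coefficients is (5(n+1) + 4)/(5n + 4) · 1/(n+1) → 0.
The ratio tends to 0 regardless of x, hence R = ∞.

(−∞, ∞)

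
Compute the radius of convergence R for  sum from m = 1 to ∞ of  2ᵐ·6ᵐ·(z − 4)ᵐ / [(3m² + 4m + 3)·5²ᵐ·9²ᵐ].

Ratio test: |a_{m+1}/a_m| = [(3m² + 4m + 3)/(3(m+1)² + 4(m+1) + 3)] · 2·6/(25·81) → 4/675 as m → ∞.
The series converges when 4/675 · |z − 4| < 1, giving R = 675/4.

R = 675/4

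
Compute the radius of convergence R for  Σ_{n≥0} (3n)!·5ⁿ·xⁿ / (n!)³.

R = 1/135

Ratio test: |a_{n+1}/a_n| = (3n+1)·(3n+2)·(3n+3)/(n+1)³ · 5 → 135 as n → ∞.
The series converges when 135 · |x| < 1, giving R = 1/135.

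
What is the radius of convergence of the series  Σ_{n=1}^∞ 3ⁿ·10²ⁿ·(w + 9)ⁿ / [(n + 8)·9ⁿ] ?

Apply the ratio test: |a_{n+1}| / |a_n| = [(n + 8)/((n+1) + 8)] · 3·100/9, which tends to 100/3 as n → ∞.
Thus R = 1/(100/3) = 3/100.

R = 3/100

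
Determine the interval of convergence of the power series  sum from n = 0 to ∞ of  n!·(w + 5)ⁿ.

{-5}

The ratio of consecutive coefficients is (n+1) → ∞.
The terms grow without bound for any (w + 5) ≠ 0, so R = 0 (convergence only at w = -5).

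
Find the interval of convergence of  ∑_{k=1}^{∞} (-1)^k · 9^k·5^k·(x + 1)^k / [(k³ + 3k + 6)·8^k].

Apply the ratio test: |a_{k+1}| / |a_k| = [(k³ + 3k + 6)/((k+1)³ + 3(k+1) + 6)] · 9·5/8, which tends to 45/8 as k → ∞.
Hence the series converges for |x + 1| < 1/(45/8) = 8/45, so the radius of convergence is 8/45.
Endpoint x = -37/45: the terms are on the order of 1/k³, so the series converges absolutely by comparison with the p-series (p = 3 > 1).
Check x = -53/45: the terms are on the order of 1/k³, so the series converges absolutely by comparison with the p-series (p = 3 > 1).

[-53/45, -37/45]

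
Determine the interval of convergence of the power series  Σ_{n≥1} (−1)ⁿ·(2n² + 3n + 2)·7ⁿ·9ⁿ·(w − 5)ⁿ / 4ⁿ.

Ratio test: |a_{n+1}/a_n| = [(2(n+1)² + 3(n+1) + 2)/(2n² + 3n + 2)] · 7·9/4 → 63/4 as n → ∞.
The series converges when 63/4 · |w − 5| < 1, giving R = 4/63.
Endpoint w = 319/63: the terms do not tend to 0, so the series diverges.
At w = 311/63: the terms have absolute value of order n², which does not tend to 0, so the series diverges by the divergence test.

(311/63, 319/63)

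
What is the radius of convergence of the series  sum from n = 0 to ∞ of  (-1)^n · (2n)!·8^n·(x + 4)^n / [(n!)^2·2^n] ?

Apply the ratio test: |a_{n+1}| / |a_n| = (2n+1)·(2n+2)/(n+1)² · 8/2, which tends to 16 as n → ∞.
The series converges when 16 · |x + 4| < 1, giving R = 1/16.

R = 1/16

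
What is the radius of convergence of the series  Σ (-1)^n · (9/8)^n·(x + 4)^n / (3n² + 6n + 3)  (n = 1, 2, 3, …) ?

R = 8/9

Ratio test: |a_{n+1}/a_n| = [(3n² + 6n + 3)/(3(n+1)² + 6(n+1) + 3)] · 9/8 → 9/8 as n → ∞.
Thus R = 1/(9/8) = 8/9.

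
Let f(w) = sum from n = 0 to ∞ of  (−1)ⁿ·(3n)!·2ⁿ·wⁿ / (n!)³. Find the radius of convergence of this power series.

The ratio of consecutive coefficients is (3n+1)·(3n+2)·(3n+3)/(n+1)³ · 2 → 54.
Hence the series converges for |w| < 1/(54) = 1/54, so the radius of convergence is 1/54.

R = 1/54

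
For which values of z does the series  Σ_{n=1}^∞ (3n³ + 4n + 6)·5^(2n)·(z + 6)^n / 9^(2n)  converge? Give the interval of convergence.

(-231/25, -69/25)

The ratio of consecutive coefficients is [(3(n+1)³ + 4(n+1) + 6)/(3n³ + 4n + 6)] · 25/81 → 25/81.
Convergence for |z + 6| · 25/81 < 1, i.e. |z + 6| < 81/25. So R = 81/25.
Check z = -69/25: the terms do not tend to 0, so the series diverges.
Endpoint z = -231/25: the n-th term does not approach 0; divergence by the term test.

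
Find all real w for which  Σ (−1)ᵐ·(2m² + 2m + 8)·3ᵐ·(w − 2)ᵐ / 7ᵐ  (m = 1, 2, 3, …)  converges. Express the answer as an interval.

By the ratio test, |a_{m+1}/a_m| = [(2(m+1)² + 2(m+1) + 8)/(2m² + 2m + 8)] · 3/7 → 3/7.
Convergence for |w − 2| · 3/7 < 1, i.e. |w − 2| < 7/3. So R = 7/3.
When w = 13/3, the m-th term does not approach 0; divergence by the term test.
When w = -1/3, the m-th term does not approach 0; divergence by the term test.

(-1/3, 13/3)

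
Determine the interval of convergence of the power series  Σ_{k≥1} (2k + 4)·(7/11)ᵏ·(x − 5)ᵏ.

(24/7, 46/7)

By the ratio test, |a_{k+1}/a_k| = [(2(k+1) + 4)/(2k + 4)] · 7/11 → 7/11.
Hence the series converges for |x − 5| < 1/(7/11) = 11/7, so the radius of convergence is 11/7.
Check x = 46/7: the terms have absolute value of order k, which does not tend to 0, so the series diverges by the divergence test.
At x = 24/7: the terms have absolute value of order k, which does not tend to 0, so the series diverges by the divergence test.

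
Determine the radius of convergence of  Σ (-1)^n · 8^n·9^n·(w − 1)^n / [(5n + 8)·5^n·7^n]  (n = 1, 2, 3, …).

R = 35/72

Ratio test: |a_{n+1}/a_n| = [(5n + 8)/(5(n+1) + 8)] · 8·9/(5·7) → 72/35 as n → ∞.
The series converges when 72/35 · |w − 1| < 1, giving R = 35/72.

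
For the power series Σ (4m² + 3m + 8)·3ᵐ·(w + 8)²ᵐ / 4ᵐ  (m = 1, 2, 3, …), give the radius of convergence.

R = 2√3/3

Apply the ratio test: |a_{m+1}| / |a_m| = [(4(m+1)² + 3(m+1) + 8)/(4m² + 3m + 8)] · 3/4, which tends to 3/4 as m → ∞.
Writing y = (w + 8)², the series in y has radius 4/3, so |w + 8| < √(4/3) and R = 2√3/3.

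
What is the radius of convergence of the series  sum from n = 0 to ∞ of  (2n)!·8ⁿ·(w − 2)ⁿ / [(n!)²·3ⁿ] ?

R = 3/32

Apply the ratio test: |a_{n+1}| / |a_n| = (2n+1)·(2n+2)/(n+1)² · 8/3, which tends to 32/3 as n → ∞.
Convergence for |w − 2| · 32/3 < 1, i.e. |w − 2| < 3/32. So R = 3/32.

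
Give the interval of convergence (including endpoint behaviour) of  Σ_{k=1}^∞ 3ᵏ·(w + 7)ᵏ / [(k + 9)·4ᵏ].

[-25/3, -17/3)

The ratio of consecutive coefficients is [(k + 9)/((k+1) + 9)] · 3/4 → 3/4.
Hence the series converges for |w + 7| < 1/(3/4) = 4/3, so the radius of convergence is 4/3.
Endpoint w = -17/3: comparison with the harmonic series Σ 1/k shows the series diverges.
Check w = -25/3: the terms alternate in sign and decrease monotonically to 0 in absolute value (size ~ c/k), so the alternating series test gives convergence.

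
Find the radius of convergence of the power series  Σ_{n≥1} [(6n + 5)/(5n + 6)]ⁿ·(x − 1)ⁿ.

R = 5/6

Applying the root test, |a_n|^(1/n) = (6n + 5)/(5n + 6) → 6/5.
Convergence for |x − 1| · 6/5 < 1, i.e. |x − 1| < 5/6. So R = 5/6.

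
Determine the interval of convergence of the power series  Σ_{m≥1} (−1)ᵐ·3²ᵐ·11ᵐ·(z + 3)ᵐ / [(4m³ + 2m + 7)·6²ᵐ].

The ratio of consecutive coefficients is [(4m³ + 2m + 7)/(4(m+1)³ + 2(m+1) + 7)] · 9·11/36 → 11/4.
Thus R = 1/(11/4) = 4/11.
Endpoint z = -29/11: the terms are on the order of 1/m³, so the series converges absolutely by comparison with the p-series (p = 3 > 1).
When z = -37/11, absolute convergence follows by limit comparison with Σ 1/m³.

[-37/11, -29/11]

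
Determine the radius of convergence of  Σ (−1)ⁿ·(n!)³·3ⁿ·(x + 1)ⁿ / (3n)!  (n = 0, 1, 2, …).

Ratio test: |a_{n+1}/a_n| = (n+1)³/[(3n+1)·(3n+2)·(3n+3)] · 3 → 1/9 as n → ∞.
Hence the series converges for |x + 1| < 1/(1/9) = 9, so the radius of convergence is 9.

R = 9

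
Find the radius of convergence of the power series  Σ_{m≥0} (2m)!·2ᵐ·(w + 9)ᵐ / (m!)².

R = 1/8

By the ratio test, |a_{m+1}/a_m| = (2m+1)·(2m+2)/(m+1)² · 2 → 8.
Hence the series converges for |w + 9| < 1/(8) = 1/8, so the radius of convergence is 1/8.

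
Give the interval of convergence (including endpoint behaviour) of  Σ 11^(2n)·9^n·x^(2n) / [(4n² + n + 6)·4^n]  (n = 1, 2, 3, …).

Apply the ratio test: |a_{n+1}| / |a_n| = [(4n² + n + 6)/(4(n+1)² + (n+1) + 6)] · 121·9/4, which tends to 1089/4 as n → ∞.
Successive powers of x differ by 2, so the series converges when |x|² · 1089/4 < 1, i.e. |x| < √(4/1089) = 2/33. So R = 2/33.
When x = 2/33, the series is dominated by a constant times Σ 1/n², which converges (p = 2 > 1).
When x = -2/33, the series is dominated by a constant times Σ 1/n², which converges (p = 2 > 1).

[-2/33, 2/33]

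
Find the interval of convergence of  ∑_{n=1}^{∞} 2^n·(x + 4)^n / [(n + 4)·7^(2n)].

[-57/2, 41/2)

By the ratio test, |a_{n+1}/a_n| = [(n + 4)/((n+1) + 4)] · 2/49 → 2/49.
Convergence for |x + 4| · 2/49 < 1, i.e. |x + 4| < 49/2. So R = 49/2.
Check x = 41/2: the terms behave like c/n; limit comparison with the harmonic series gives divergence.
Endpoint x = -57/2: convergence follows from the alternating series test (terms decrease monotonically to 0).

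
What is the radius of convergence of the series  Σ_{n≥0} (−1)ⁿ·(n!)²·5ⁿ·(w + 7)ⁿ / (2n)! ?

Apply the ratio test: |a_{n+1}| / |a_n| = (n+1)²/[(2n+1)·(2n+2)] · 5, which tends to 5/4 as n → ∞.
Hence the series converges for |w + 7| < 1/(5/4) = 4/5, so the radius of convergence is 4/5.

R = 4/5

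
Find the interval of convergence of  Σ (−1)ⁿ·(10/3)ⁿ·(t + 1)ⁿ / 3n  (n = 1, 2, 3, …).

(-13/10, -7/10]

Ratio test: |a_{n+1}/a_n| = [3n/3(n+1)] · 10/3 → 10/3 as n → ∞.
The series converges when 10/3 · |t + 1| < 1, giving R = 3/10.
At t = -7/10: the terms alternate in sign and decrease monotonically to 0 in absolute value (size ~ c/n), so the alternating series test gives convergence.
When t = -13/10, comparison with the harmonic series Σ 1/n shows the series diverges.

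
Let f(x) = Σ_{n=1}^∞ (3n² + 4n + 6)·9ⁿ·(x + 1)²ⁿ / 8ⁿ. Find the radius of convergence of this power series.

R = 2√2/3

Apply the ratio test: |a_{n+1}| / |a_n| = [(3(n+1)² + 4(n+1) + 6)/(3n² + 4n + 6)] · 9/8, which tends to 9/8 as n → ∞.
Successive powers of (x + 1) differ by 2, so the series converges when |x + 1|² · 9/8 < 1, i.e. |x + 1| < √(8/9). So R = 2√2/3.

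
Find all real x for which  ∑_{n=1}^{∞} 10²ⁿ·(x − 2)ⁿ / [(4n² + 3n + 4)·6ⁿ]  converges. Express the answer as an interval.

Ratio test: |a_{n+1}/a_n| = [(4n² + 3n + 4)/(4(n+1)² + 3(n+1) + 4)] · 100/6 → 50/3 as n → ∞.
Hence the series converges for |x − 2| < 1/(50/3) = 3/50, so the radius of convergence is 3/50.
At x = 103/50: the terms are on the order of 1/n², so the series converges absolutely by comparison with the p-series (p = 2 > 1).
When x = 97/50, the terms are on the order of 1/n², so the series converges absolutely by comparison with the p-series (p = 2 > 1).

[97/50, 103/50]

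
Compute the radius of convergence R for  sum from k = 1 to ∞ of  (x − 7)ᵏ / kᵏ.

Root test: |a_k|^(1/k) = 1/k → 0.
Since the k-th root of |a_k| tends to 0, the series converges for all real x; R = ∞.

R = ∞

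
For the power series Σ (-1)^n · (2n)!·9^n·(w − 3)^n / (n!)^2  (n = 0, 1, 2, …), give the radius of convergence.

The ratio of consecutive coefficients is (2n+1)·(2n+2)/(n+1)² · 9 → 36.
The series converges when 36 · |w − 3| < 1, giving R = 1/36.

R = 1/36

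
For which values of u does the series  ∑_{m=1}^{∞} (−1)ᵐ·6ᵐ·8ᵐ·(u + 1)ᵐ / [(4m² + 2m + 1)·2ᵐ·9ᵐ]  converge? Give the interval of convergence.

Ratio test: |a_{m+1}/a_m| = [(4m² + 2m + 1)/(4(m+1)² + 2(m+1) + 1)] · 6·8/(2·9) → 8/3 as m → ∞.
Hence the series converges for |u + 1| < 1/(8/3) = 3/8, so the radius of convergence is 3/8.
When u = -5/8, the series is dominated by a constant times Σ 1/m², which converges (p = 2 > 1).
At u = -11/8: absolute convergence follows by limit comparison with Σ 1/m².

[-11/8, -5/8]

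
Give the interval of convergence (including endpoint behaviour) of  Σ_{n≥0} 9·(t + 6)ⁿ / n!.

Ratio test: |a_{n+1}/a_n| = 9/9 · 1/(n+1) → 0 as n → ∞.
The ratio tends to 0 regardless of t, hence R = ∞.

(−∞, ∞)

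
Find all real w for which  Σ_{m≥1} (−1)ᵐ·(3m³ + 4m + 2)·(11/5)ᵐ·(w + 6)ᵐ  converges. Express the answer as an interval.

Apply the ratio test: |a_{m+1}| / |a_m| = [(3(m+1)³ + 4(m+1) + 2)/(3m³ + 4m + 2)] · 11/5, which tends to 11/5 as m → ∞.
Convergence for |w + 6| · 11/5 < 1, i.e. |w + 6| < 5/11. So R = 5/11.
At w = -61/11: the terms have absolute value of order m³, which does not tend to 0, so the series diverges by the divergence test.
At w = -71/11: the terms have absolute value of order m³, which does not tend to 0, so the series diverges by the divergence test.

(-71/11, -61/11)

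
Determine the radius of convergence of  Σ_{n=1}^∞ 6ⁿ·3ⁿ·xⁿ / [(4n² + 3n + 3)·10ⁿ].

R = 5/9

Ratio test: |a_{n+1}/a_n| = [(4n² + 3n + 3)/(4(n+1)² + 3(n+1) + 3)] · 6·3/10 → 9/5 as n → ∞.
Thus R = 1/(9/5) = 5/9.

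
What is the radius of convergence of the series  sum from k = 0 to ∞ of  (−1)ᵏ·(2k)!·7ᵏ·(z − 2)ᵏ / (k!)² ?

Ratio test: |a_{k+1}/a_k| = (2k+1)·(2k+2)/(k+1)² · 7 → 28 as k → ∞.
The series converges when 28 · |z − 2| < 1, giving R = 1/28.

R = 1/28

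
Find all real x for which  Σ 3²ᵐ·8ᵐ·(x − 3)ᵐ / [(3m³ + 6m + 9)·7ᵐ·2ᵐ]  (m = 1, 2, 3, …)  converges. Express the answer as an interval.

[101/36, 115/36]

Apply the ratio test: |a_{m+1}| / |a_m| = [(3m³ + 6m + 9)/(3(m+1)³ + 6(m+1) + 9)] · 9·8/(7·2), which tends to 36/7 as m → ∞.
Thus R = 1/(36/7) = 7/36.
At x = 115/36: the terms are on the order of 1/m³, so the series converges absolutely by comparison with the p-series (p = 3 > 1).
Check x = 101/36: absolute convergence follows by limit comparison with Σ 1/m³.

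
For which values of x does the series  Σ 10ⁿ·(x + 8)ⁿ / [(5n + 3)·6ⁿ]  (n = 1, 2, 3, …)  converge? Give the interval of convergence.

Ratio test: |a_{n+1}/a_n| = [(5n + 3)/(5(n+1) + 3)] · 10/6 → 5/3 as n → ∞.
Convergence for |x + 8| · 5/3 < 1, i.e. |x + 8| < 3/5. So R = 3/5.
At x = -37/5: the terms behave like c/n; limit comparison with the harmonic series gives divergence.
At x = -43/5: the terms alternate in sign and decrease monotonically to 0 in absolute value (size ~ c/n), so the alternating series test gives convergence.

[-43/5, -37/5)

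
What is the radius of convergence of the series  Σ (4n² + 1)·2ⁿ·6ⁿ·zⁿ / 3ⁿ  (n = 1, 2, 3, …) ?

The ratio of consecutive coefficients is [(4(n+1)² + 1)/(4n² + 1)] · 2·6/3 → 4.
Hence the series converges for |z| < 1/(4) = 1/4, so the radius of convergence is 1/4.

R = 1/4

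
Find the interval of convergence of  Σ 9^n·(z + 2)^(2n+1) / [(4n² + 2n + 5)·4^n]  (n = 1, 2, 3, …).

By the ratio test, |a_{n+1}/a_n| = [(4n² + 2n + 5)/(4(n+1)² + 2(n+1) + 5)] · 9/4 → 9/4.
Since the exponent of (z + 2) increases by 2 each term, convergence requires |z + 2|² < 4/9, hence R = 2/3.
Endpoint z = -4/3: the series is dominated by a constant times Σ 1/n², which converges (p = 2 > 1).
At z = -8/3: the series is dominated by a constant times Σ 1/n², which converges (p = 2 > 1).

[-8/3, -4/3]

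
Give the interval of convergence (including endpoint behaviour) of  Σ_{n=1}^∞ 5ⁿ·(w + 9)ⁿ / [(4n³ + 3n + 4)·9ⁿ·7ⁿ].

Apply the ratio test: |a_{n+1}| / |a_n| = [(4n³ + 3n + 4)/(4(n+1)³ + 3(n+1) + 4)] · 5/(9·7), which tends to 5/63 as n → ∞.
Thus R = 1/(5/63) = 63/5.
Check w = 18/5: the terms are on the order of 1/n³, so the series converges absolutely by comparison with the p-series (p = 3 > 1).
When w = -108/5, absolute convergence follows by limit comparison with Σ 1/n³.

[-108/5, 18/5]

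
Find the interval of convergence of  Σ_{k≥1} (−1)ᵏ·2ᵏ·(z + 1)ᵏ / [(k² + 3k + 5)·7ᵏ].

Apply the ratio test: |a_{k+1}| / |a_k| = [(k² + 3k + 5)/((k+1)² + 3(k+1) + 5)] · 2/7, which tends to 2/7 as k → ∞.
Convergence for |z + 1| · 2/7 < 1, i.e. |z + 1| < 7/2. So R = 7/2.
When z = 5/2, absolute convergence follows by limit comparison with Σ 1/k².
Endpoint z = -9/2: the series is dominated by a constant times Σ 1/k², which converges (p = 2 > 1).

[-9/2, 5/2]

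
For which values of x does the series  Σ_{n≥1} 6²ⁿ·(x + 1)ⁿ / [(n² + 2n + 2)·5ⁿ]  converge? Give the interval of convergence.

[-41/36, -31/36]

Apply the ratio test: |a_{n+1}| / |a_n| = [(n² + 2n + 2)/((n+1)² + 2(n+1) + 2)] · 36/5, which tends to 36/5 as n → ∞.
Thus R = 1/(36/5) = 5/36.
When x = -31/36, the series is dominated by a constant times Σ 1/n², which converges (p = 2 > 1).
When x = -41/36, absolute convergence follows by limit comparison with Σ 1/n².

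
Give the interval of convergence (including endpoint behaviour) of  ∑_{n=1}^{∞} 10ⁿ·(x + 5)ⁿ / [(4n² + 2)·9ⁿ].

Ratio test: |a_{n+1}/a_n| = [(4n² + 2)/(4(n+1)² + 2)] · 10/9 → 10/9 as n → ∞.
Hence the series converges for |x + 5| < 1/(10/9) = 9/10, so the radius of convergence is 9/10.
At x = -41/10: the terms are on the order of 1/n², so the series converges absolutely by comparison with the p-series (p = 2 > 1).
Check x = -59/10: absolute convergence follows by limit comparison with Σ 1/n².

[-59/10, -41/10]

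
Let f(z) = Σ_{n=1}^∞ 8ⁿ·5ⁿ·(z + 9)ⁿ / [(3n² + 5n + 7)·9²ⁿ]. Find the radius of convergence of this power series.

R = 81/40

Ratio test: |a_{n+1}/a_n| = [(3n² + 5n + 7)/(3(n+1)² + 5(n+1) + 7)] · 8·5/81 → 40/81 as n → ∞.
The series converges when 40/81 · |z + 9| < 1, giving R = 81/40.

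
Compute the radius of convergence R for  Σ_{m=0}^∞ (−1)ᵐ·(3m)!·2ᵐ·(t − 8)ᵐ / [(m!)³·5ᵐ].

Apply the ratio test: |a_{m+1}| / |a_m| = (3m+1)·(3m+2)·(3m+3)/(m+1)³ · 2/5, which tends to 54/5 as m → ∞.
Hence the series converges for |t − 8| < 1/(54/5) = 5/54, so the radius of convergence is 5/54.

R = 5/54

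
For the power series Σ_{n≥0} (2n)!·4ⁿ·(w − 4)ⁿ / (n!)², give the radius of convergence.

R = 1/16

The ratio of consecutive coefficients is (2n+1)·(2n+2)/(n+1)² · 4 → 16.
The series converges when 16 · |w − 4| < 1, giving R = 1/16.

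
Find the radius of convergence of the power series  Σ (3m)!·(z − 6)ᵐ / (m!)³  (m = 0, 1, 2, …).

R = 1/27

Ratio test: |a_{m+1}/a_m| = (3m+1)·(3m+2)·(3m+3)/(m+1)³ → 27 as m → ∞.
The series converges when 27 · |z − 6| < 1, giving R = 1/27.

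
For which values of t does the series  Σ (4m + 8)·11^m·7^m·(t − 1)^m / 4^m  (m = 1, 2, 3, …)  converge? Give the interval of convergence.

(73/77, 81/77)

Apply the ratio test: |a_{m+1}| / |a_m| = [(4(m+1) + 8)/(4m + 8)] · 11·7/4, which tends to 77/4 as m → ∞.
Convergence for |t − 1| · 77/4 < 1, i.e. |t − 1| < 4/77. So R = 4/77.
When t = 81/77, the terms have absolute value of order m, which does not tend to 0, so the series diverges by the divergence test.
At t = 73/77: the m-th term does not approach 0; divergence by the term test.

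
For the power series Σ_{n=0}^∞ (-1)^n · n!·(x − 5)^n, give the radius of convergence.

Apply the ratio test: |a_{n+1}| / |a_n| = (n+1), which tends to ∞ as n → ∞.
The terms grow without bound for any (x − 5) ≠ 0, so R = 0 (convergence only at x = 5).

R = 0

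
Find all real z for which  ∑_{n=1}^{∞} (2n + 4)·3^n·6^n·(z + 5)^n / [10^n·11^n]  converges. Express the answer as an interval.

The ratio of consecutive coefficients is [(2(n+1) + 4)/(2n + 4)] · 3·6/(10·11) → 9/55.
Hence the series converges for |z + 5| < 1/(9/55) = 55/9, so the radius of convergence is 55/9.
At z = 10/9: the n-th term does not approach 0; divergence by the term test.
When z = -100/9, the terms do not tend to 0, so the series diverges.

(-100/9, 10/9)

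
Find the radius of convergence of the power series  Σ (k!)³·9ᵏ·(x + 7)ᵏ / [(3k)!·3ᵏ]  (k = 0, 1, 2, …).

Ratio test: |a_{k+1}/a_k| = (k+1)³/[(3k+1)·(3k+2)·(3k+3)] · 9/3 → 1/9 as k → ∞.
Thus R = 1/(1/9) = 9.

R = 9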